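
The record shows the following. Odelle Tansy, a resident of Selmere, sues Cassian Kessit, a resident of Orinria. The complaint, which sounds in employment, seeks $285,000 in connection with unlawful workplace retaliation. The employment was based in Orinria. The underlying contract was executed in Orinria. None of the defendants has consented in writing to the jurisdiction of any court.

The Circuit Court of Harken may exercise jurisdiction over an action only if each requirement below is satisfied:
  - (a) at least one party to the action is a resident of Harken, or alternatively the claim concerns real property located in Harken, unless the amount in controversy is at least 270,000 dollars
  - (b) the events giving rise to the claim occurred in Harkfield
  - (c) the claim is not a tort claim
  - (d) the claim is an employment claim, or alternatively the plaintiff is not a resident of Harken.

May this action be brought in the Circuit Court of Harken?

The Circuit Court of Harken:
  (a) No party resides in Harken; the claim does not concern real property — every alternative fails. The proviso rescues it, though: the amount in controversy is USD 285,000, which meets the $270,000 floor. Condition met.
  (b) The operative events occurred in Orinria, not Harkfield. Not met.
  (c) The claim is an employment claim, not a tort claim. Condition met.
  (d) The claim is an employment claim, which satisfies one of the alternatives. Satisfied.
  → At least one condition fails; no jurisdiction.

No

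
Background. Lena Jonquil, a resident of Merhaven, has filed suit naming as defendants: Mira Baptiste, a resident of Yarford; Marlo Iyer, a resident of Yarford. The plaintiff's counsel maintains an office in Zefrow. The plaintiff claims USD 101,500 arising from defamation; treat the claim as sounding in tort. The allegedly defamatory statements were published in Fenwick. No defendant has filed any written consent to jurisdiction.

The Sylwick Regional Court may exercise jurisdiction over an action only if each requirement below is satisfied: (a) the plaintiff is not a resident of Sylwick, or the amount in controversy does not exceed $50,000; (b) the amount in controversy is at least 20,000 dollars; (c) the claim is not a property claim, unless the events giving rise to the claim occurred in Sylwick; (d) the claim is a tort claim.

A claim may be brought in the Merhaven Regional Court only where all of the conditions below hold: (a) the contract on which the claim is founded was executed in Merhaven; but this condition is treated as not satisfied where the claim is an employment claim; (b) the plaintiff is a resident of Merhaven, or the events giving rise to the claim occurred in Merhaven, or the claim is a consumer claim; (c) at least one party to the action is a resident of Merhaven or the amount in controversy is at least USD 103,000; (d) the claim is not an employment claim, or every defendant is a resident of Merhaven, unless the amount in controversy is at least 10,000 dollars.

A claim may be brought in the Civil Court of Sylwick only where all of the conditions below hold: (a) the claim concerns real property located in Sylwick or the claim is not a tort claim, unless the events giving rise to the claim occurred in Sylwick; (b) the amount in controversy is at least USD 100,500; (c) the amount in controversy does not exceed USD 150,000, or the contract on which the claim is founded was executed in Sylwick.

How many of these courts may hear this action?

The Sylwick Regional Court:
  (a) The plaintiff resides in Merhaven, which is not Sylwick — that alternative is enough. Condition met.
  (b) The amount in controversy is $101,500, which meets the $20,000 floor. Met.
  (c) The claim is a tort claim, not a property claim. Condition met.
  (d) The claim is a tort claim. Condition met.
  → Jurisdiction lies.
The Merhaven Regional Court:
  (a) No contract (and hence no place of execution) is alleged. Condition not met.
  (b) The plaintiff resides in Merhaven, so this disjunct is met. Met.
  (c) Lena Jonquil resides in Merhaven, so one alternative holds. Satisfied.
  (d) The claim is a tort claim, not an employment claim — that alternative is enough. Met.
  → No jurisdiction.
The Civil Court of Sylwick:
  (a) The claim does not concern real property; the claim is a tort claim — every alternative fails. And the operative events occurred in Fenwick, not Sylwick, so the proviso does not save it. Not met.
  (b) The amount in controversy is 101,500 dollars, which meets the 100,500 dollars floor. Met.
  (c) The amount in controversy is $101,500, within the $150,000 ceiling, which satisfies one of the alternatives. Condition met.
  → The court lacks jurisdiction.
Courts with jurisdiction: the Sylwick Regional Court — 1 in total.

1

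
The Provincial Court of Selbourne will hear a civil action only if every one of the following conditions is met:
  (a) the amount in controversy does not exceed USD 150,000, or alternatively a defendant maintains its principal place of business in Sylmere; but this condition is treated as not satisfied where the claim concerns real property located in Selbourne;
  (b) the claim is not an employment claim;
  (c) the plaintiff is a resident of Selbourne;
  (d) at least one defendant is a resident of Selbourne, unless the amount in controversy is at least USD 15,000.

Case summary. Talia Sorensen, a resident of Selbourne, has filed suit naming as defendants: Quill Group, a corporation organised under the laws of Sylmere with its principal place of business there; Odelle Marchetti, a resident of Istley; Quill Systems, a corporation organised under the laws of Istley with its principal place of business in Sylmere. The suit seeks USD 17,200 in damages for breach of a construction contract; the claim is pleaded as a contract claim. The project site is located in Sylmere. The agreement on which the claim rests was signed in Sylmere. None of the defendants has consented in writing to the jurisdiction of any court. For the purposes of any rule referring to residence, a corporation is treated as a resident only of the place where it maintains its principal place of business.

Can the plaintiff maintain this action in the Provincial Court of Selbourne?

The Provincial Court of Selbourne:
  (a) The amount in controversy is USD 17,200, within the 150,000 dollars ceiling, so one alternative holds. And the carve-out is inapplicable — the claim does not concern real property. Satisfied.
  (b) The claim is a contract claim, not an employment claim. Met.
  (c) The plaintiff resides in Selbourne. Met.
  (d) No defendant resides in Selbourne (they reside in Sylmere, Istley, Sylmere). But the amount in controversy is 17,200 dollars, which meets the 15,000 dollars floor, and the 'unless' clause therefore excuses the requirement. Condition met.
  → All conditions met; jurisdiction exists.

Yes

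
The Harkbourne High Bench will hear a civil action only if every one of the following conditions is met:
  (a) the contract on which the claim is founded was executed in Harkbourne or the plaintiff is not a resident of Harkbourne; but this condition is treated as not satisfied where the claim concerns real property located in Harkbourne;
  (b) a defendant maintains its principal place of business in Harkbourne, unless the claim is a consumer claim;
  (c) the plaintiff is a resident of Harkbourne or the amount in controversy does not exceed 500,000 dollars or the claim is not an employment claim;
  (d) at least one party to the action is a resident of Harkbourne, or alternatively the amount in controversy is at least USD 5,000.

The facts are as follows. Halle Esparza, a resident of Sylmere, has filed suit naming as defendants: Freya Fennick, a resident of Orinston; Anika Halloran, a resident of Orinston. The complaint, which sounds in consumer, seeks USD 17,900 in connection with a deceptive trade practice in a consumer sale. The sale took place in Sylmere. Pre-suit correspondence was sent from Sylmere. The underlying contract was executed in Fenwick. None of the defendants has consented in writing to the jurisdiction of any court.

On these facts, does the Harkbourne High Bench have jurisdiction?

Yes

The Harkbourne High Bench:
  (a) The plaintiff resides in Sylmere, which is not Harkbourne — that alternative is enough. And the carve-out is inapplicable — the claim does not concern real property. Satisfied.
  (b) No defendant is a corporation. The proviso rescues it, though: the claim is a consumer claim. Met.
  (c) The amount in controversy is $17,900, within the USD 500,000 ceiling — that alternative is enough. Condition met.
  (d) The amount in controversy is 17,900 dollars, which meets the 5,000 dollars floor, so one alternative holds. Condition met.
  → Every requirement is satisfied — jurisdiction.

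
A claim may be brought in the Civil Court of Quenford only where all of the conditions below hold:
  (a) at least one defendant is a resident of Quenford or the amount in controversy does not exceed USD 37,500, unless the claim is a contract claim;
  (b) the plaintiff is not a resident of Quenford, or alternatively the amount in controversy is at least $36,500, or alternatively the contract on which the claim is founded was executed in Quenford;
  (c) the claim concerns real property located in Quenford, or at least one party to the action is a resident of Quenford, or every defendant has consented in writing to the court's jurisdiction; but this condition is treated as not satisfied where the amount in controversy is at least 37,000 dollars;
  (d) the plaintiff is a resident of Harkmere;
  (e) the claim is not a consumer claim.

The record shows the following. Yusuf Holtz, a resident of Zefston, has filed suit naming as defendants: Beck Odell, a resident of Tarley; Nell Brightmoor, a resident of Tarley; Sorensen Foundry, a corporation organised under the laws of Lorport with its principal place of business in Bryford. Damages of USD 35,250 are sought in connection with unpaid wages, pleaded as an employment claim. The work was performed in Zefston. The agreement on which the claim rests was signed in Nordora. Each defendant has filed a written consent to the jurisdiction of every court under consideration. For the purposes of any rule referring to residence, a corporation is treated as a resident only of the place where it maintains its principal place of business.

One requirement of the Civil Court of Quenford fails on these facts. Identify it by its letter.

The Civil Court of Quenford:
  (a) The amount in controversy is 35,250 dollars, within the 37,500 dollars ceiling, so one alternative holds. Condition met.
  (b) The plaintiff resides in Zefston, which is not Quenford, so one alternative holds. Satisfied.
  (c) Every defendant has filed written consent — that alternative is enough. The exception is not triggered, since the amount in controversy is 35,250 dollars, below the USD 37,000 floor. Condition met.
  (d) The plaintiff resides in Zefston, not Harkmere. Fails.
  (e) The claim is an employment claim, not a consumer claim. Condition met.
Only condition (d) fails.

(d)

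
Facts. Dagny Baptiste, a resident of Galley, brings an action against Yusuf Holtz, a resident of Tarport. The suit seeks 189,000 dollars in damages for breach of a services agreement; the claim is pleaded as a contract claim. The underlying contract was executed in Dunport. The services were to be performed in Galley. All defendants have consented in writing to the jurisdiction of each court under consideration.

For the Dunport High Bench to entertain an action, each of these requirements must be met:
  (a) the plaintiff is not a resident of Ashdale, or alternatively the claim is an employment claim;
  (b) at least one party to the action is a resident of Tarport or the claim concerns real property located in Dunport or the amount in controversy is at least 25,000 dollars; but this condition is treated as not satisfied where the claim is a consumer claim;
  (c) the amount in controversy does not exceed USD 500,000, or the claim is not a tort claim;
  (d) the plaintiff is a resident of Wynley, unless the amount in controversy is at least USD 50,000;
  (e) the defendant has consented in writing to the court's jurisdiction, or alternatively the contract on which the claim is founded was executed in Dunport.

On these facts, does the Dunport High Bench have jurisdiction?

The Dunport High Bench:
  (a) The plaintiff resides in Galley, which is not Ashdale — that alternative is enough. Satisfied.
  (b) Yusuf Holtz resides in Tarport, so this disjunct is met. And the carve-out is inapplicable — the claim is a contract claim, not a consumer claim. Satisfied.
  (c) The amount in controversy is USD 189,000, within the USD 500,000 ceiling — that alternative is enough. Met.
  (d) The plaintiff resides in Galley, not Wynley. The proviso rescues it, though: the amount in controversy is USD 189,000, which meets the USD 50,000 floor. Met.
  (e) Every defendant has filed written consent, so this disjunct is met. Condition met.
  → Every requirement is satisfied — jurisdiction.

Yes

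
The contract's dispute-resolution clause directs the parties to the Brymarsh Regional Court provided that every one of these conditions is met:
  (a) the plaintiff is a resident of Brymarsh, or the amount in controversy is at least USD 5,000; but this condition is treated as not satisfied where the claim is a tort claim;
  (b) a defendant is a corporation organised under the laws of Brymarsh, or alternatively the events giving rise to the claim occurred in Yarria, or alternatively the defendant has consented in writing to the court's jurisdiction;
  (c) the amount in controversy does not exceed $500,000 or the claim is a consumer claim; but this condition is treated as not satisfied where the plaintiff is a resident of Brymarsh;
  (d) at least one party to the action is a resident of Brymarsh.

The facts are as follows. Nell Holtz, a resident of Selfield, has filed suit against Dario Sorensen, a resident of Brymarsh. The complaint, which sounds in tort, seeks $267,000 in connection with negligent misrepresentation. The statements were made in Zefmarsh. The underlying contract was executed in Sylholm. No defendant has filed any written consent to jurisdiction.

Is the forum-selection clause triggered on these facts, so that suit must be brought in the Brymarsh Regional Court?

The Brymarsh Regional Court:
  (a) The amount in controversy is 267,000 dollars, which meets the USD 5,000 floor, which satisfies one of the alternatives. But the claim is a tort claim, triggering the carve-out and defeating this condition. Fails.
  (b) No defendant is a corporation; the operative events occurred in Zefmarsh, not Yarria; no such written consent has been filed — no alternative holds. Condition not met.
  (c) The amount in controversy is 267,000 dollars, within the USD 500,000 ceiling, so one alternative holds. And the carve-out is inapplicable — the plaintiff resides in Selfield, not Brymarsh. Condition met.
  (d) Dario Sorensen resides in Brymarsh. Satisfied.
  → Forum clause is not triggered.

No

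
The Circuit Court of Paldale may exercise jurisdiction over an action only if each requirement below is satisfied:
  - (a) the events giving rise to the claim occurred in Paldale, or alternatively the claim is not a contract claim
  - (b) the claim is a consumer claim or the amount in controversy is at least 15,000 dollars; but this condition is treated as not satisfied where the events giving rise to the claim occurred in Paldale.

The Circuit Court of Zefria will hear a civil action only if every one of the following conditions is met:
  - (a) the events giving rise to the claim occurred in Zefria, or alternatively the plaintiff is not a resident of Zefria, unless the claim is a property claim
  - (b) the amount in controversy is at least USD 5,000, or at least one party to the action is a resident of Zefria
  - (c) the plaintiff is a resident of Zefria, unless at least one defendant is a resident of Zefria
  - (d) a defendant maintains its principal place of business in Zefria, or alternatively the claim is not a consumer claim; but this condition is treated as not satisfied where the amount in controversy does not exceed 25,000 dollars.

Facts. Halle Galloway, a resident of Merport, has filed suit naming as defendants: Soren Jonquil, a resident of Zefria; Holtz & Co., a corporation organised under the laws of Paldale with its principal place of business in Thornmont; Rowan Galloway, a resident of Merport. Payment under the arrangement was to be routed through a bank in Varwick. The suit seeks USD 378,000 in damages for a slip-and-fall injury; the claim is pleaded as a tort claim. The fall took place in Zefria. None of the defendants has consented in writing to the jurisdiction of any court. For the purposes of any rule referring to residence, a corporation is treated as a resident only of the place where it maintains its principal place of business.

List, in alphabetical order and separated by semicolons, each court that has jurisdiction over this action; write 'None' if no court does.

The Circuit Court of Paldale:
  (a) The claim is a tort claim, not a contract claim, which satisfies one of the alternatives. Satisfied.
  (b) The amount in controversy is $378,000, which meets the $15,000 floor, so this disjunct is met. The exception is not triggered, since the operative events occurred in Zefria, not Paldale. Met.
  → All conditions met; jurisdiction exists.
The Circuit Court of Zefria:
  (a) The operative events occurred in Zefria, which satisfies one of the alternatives. Met.
  (b) The amount in controversy is $378,000, which meets the 5,000 dollars floor — that alternative is enough. Satisfied.
  (c) The plaintiff resides in Merport, not Zefria. But Soren Jonquil resides in Zefria, and the 'unless' clause therefore excuses the requirement. Satisfied.
  (d) The claim is a tort claim, not a consumer claim, which satisfies one of the alternatives. And the carve-out is inapplicable — the amount in controversy is $378,000, above the USD 25,000 ceiling. Met.
  → Every requirement is satisfied — jurisdiction.

the Circuit Court of Paldale; the Circuit Court of Zefria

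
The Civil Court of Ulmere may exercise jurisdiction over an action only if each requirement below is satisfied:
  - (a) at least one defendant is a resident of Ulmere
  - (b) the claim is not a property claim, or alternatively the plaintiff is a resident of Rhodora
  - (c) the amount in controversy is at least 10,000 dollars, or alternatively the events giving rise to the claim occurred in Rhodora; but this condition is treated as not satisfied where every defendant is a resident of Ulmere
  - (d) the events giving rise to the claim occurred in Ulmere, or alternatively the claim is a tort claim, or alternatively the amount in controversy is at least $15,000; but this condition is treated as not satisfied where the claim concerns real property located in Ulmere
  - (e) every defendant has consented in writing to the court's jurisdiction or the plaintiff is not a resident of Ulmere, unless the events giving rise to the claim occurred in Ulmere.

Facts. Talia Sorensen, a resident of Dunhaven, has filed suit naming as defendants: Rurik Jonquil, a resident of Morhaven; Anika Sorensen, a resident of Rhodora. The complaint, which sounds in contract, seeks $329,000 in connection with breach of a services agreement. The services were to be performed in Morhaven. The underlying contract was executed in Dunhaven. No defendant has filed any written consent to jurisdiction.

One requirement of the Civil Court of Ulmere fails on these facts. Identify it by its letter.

The Civil Court of Ulmere:
  (a) No defendant resides in Ulmere (they reside in Morhaven, Rhodora). Not met.
  (b) The claim is a contract claim, not a property claim, so this disjunct is met. Condition met.
  (c) The amount in controversy is $329,000, which meets the 10,000 dollars floor, so one alternative holds. And the carve-out is inapplicable — the defendants reside as follows — Rurik Jonquil in Morhaven, Anika Sorensen in Rhodora — not all in Ulmere. Satisfied.
  (d) The amount in controversy is $329,000, which meets the $15,000 floor — that alternative is enough. The carve-out does not apply: the claim does not concern real property. Condition met.
  (e) The plaintiff resides in Dunhaven, which is not Ulmere, so one alternative holds. Satisfied.
Only condition (a) fails.

(a)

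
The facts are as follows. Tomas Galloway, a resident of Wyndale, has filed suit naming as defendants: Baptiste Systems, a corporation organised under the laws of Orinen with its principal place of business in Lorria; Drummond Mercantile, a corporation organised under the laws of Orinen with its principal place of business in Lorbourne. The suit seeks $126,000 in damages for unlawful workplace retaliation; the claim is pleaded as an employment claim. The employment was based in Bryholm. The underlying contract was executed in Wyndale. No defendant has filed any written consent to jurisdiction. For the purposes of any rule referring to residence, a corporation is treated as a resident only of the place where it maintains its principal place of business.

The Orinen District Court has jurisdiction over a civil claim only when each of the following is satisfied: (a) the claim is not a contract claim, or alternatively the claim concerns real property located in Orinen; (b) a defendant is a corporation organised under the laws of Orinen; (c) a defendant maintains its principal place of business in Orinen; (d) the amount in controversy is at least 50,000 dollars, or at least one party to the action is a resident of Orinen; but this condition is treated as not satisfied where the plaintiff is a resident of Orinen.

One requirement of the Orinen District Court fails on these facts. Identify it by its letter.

The Orinen District Court:
  (a) The claim is an employment claim, not a contract claim, so this disjunct is met. Satisfied.
  (b) Baptiste Systems is organised under the laws of Orinen. Met.
  (c) The corporate defendant(s) have their principal place of business in Lorbourne, Lorria, not Orinen. Not met.
  (d) The amount in controversy is 126,000 dollars, which meets the 50,000 dollars floor, which satisfies one of the alternatives. And the carve-out is inapplicable — the plaintiff resides in Wyndale, not Orinen. Satisfied.
Only condition (c) fails.

(c)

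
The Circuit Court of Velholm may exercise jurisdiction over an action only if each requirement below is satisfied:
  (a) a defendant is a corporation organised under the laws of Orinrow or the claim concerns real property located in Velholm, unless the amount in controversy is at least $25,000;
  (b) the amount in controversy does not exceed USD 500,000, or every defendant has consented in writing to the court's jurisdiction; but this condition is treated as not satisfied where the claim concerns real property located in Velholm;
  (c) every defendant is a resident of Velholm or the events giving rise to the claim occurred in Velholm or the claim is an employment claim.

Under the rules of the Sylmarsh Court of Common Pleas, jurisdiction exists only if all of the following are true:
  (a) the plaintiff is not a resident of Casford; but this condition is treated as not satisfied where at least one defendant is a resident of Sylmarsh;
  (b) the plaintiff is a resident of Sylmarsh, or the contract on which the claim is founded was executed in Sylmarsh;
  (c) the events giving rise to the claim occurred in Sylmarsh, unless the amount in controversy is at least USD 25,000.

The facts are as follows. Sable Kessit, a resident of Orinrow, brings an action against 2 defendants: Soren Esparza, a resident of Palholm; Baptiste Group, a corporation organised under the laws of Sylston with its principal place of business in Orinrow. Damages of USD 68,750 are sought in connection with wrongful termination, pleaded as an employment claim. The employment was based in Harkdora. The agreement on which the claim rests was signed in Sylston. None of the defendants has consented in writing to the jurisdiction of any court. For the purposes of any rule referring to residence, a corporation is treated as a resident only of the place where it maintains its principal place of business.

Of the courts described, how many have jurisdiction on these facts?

The Circuit Court of Velholm:
  (a) The corporate defendant(s) are organised in Sylston, not Orinrow; the claim does not concern real property — none of the alternatives is met. The proviso rescues it, though: the amount in controversy is $68,750, which meets the $25,000 floor. Met.
  (b) The amount in controversy is $68,750, within the USD 500,000 ceiling, which satisfies one of the alternatives. The exception is not triggered, since the claim does not concern real property. Condition met.
  (c) The claim is an employment claim, so one alternative holds. Condition met.
  → Jurisdiction lies.
The Sylmarsh Court of Common Pleas:
  (a) The plaintiff resides in Orinrow, which is not Casford. The exception is not triggered, since no defendant resides in Sylmarsh (they reside in Palholm, Orinrow). Satisfied.
  (b) The plaintiff resides in Orinrow, not Sylmarsh; the contract was executed in Sylston, not Sylmarsh — every alternative fails. Condition not met.
  (c) The operative events occurred in Harkdora, not Sylmarsh. But the amount in controversy is $68,750, which meets the 25,000 dollars floor, and the 'unless' clause therefore excuses the requirement. Condition met.
  → At least one condition fails; no jurisdiction.
Courts with jurisdiction: the Circuit Court of Velholm — 1 in total.

1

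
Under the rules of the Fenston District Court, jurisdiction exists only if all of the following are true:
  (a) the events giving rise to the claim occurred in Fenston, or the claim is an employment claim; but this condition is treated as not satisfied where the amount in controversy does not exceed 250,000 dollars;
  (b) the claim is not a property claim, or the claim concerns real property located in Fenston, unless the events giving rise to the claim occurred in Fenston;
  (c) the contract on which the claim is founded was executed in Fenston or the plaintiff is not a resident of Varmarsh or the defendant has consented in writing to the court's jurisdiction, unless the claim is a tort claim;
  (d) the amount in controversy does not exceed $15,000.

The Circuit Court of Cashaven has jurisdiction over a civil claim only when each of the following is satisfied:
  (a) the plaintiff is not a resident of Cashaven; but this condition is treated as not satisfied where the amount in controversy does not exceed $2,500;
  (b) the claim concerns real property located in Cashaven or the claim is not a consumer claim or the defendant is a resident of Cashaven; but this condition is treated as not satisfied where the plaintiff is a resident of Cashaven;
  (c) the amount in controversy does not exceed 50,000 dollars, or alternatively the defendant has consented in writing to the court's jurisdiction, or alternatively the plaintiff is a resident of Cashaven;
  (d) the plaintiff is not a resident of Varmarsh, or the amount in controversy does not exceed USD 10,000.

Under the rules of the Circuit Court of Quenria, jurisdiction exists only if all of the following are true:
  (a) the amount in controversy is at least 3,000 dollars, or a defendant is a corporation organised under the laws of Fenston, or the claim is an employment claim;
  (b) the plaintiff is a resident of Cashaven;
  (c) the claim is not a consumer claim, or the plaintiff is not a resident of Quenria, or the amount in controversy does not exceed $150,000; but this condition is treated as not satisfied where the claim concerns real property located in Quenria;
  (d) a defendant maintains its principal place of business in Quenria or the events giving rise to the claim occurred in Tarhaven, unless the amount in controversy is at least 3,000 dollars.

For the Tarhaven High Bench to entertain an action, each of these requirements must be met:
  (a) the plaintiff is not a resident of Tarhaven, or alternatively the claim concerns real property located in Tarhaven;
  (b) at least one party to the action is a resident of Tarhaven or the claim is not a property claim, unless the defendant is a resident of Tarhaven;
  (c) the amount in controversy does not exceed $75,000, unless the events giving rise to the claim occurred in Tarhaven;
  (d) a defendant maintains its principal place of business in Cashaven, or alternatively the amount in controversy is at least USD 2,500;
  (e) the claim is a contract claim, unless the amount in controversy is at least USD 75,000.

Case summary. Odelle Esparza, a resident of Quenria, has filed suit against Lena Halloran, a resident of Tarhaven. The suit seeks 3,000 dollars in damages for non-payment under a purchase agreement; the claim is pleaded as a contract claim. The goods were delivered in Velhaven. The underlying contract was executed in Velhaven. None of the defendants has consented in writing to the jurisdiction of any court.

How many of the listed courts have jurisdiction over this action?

2

The Fenston District Court:
  (a) The operative events occurred in Velhaven, not Fenston; the claim is a contract claim, not an employment claim — every alternative fails. Fails.
  (b) The claim is a contract claim, not a property claim, which satisfies one of the alternatives. Met.
  (c) The plaintiff resides in Quenria, which is not Varmarsh, so one alternative holds. Condition met.
  (d) The amount in controversy is $3,000, within the $15,000 ceiling. Satisfied.
  → The court lacks jurisdiction.
The Circuit Court of Cashaven:
  (a) The plaintiff resides in Quenria, which is not Cashaven. And the carve-out is inapplicable — the amount in controversy is USD 3,000, above the 2,500 dollars ceiling. Condition met.
  (b) The claim is a contract claim, not a consumer claim, so one alternative holds. And the carve-out is inapplicable — the plaintiff resides in Quenria, not Cashaven. Condition met.
  (c) The amount in controversy is USD 3,000, within the $50,000 ceiling — that alternative is enough. Satisfied.
  (d) The plaintiff resides in Quenria, which is not Varmarsh — that alternative is enough. Satisfied.
  → Every requirement is satisfied — jurisdiction.
The Circuit Court of Quenria:
  (a) The amount in controversy is $3,000, which meets the 3,000 dollars floor, so one alternative holds. Condition met.
  (b) The plaintiff resides in Quenria, not Cashaven. Condition not met.
  (c) The claim is a contract claim, not a consumer claim, which satisfies one of the alternatives. The exception is not triggered, since the claim does not concern real property. Satisfied.
  (d) No defendant is a corporation; the operative events occurred in Velhaven, not Tarhaven — none of the alternatives is met. The proviso rescues it, though: the amount in controversy is 3,000 dollars, which meets the $3,000 floor. Condition met.
  → The court lacks jurisdiction.
The Tarhaven High Bench:
  (a) The plaintiff resides in Quenria, which is not Tarhaven, which satisfies one of the alternatives. Condition met.
  (b) Lena Halloran resides in Tarhaven — that alternative is enough. Satisfied.
  (c) The amount in controversy is $3,000, within the $75,000 ceiling. Met.
  (d) The amount in controversy is $3,000, which meets the $2,500 floor — that alternative is enough. Met.
  (e) The claim is a contract claim. Satisfied.
  → Every requirement is satisfied — jurisdiction.
Courts with jurisdiction: the Circuit Court of Cashaven, the Tarhaven High Bench — 2 in total.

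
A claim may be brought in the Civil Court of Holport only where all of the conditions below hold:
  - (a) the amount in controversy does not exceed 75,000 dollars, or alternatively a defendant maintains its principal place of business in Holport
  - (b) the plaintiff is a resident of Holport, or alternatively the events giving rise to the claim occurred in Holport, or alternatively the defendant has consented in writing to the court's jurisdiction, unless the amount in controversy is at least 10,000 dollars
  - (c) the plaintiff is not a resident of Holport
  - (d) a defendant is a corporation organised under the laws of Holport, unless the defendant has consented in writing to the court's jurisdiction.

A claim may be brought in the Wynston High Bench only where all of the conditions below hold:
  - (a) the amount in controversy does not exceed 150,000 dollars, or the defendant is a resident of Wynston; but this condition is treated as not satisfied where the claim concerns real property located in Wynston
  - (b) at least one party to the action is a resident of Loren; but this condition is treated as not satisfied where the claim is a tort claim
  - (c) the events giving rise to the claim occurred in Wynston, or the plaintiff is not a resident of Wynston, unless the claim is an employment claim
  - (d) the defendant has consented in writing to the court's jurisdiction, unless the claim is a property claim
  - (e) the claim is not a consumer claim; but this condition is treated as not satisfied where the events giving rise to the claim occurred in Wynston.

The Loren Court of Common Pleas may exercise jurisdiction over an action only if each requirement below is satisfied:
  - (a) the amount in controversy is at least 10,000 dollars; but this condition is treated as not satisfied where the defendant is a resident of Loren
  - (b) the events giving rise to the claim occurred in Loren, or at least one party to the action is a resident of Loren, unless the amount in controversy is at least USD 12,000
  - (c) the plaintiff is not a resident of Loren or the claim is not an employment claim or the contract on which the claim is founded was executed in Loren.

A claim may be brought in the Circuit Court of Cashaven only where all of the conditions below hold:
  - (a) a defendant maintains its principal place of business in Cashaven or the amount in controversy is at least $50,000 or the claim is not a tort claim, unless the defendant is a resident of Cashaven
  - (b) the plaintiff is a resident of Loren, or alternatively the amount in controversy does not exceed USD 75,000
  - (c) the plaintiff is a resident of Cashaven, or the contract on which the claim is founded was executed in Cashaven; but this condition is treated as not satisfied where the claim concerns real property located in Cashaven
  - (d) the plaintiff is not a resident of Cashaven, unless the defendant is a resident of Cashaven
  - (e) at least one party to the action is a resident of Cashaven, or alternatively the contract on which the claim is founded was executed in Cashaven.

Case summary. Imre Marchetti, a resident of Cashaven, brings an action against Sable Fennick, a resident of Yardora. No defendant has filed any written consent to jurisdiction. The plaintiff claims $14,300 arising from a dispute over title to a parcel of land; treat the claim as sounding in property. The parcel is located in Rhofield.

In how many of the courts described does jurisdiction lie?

The Civil Court of Holport:
  (a) The amount in controversy is $14,300, within the 75,000 dollars ceiling — that alternative is enough. Satisfied.
  (b) The plaintiff resides in Cashaven, not Holport; the operative events occurred in Rhofield, not Holport; no such written consent has been filed — no alternative holds. The proviso rescues it, though: the amount in controversy is 14,300 dollars, which meets the 10,000 dollars floor. Satisfied.
  (c) The plaintiff resides in Cashaven, which is not Holport. Satisfied.
  (d) No defendant is a corporation. The proviso offers no rescue either, since no such written consent has been filed. Not satisfied.
  → Not every requirement is met — no jurisdiction.
The Wynston High Bench:
  (a) The amount in controversy is $14,300, within the 150,000 dollars ceiling, so this disjunct is met. The exception is not triggered, since the property lies in Rhofield, not Wynston. Satisfied.
  (b) No party resides in Loren. Fails.
  (c) The plaintiff resides in Cashaven, which is not Wynston — that alternative is enough. Met.
  (d) No such written consent has been filed. But the claim is a property claim, and the 'unless' clause therefore excuses the requirement. Condition met.
  (e) The claim is a property claim, not a consumer claim. The exception is not triggered, since the operative events occurred in Rhofield, not Wynston. Satisfied.
  → Not every requirement is met — no jurisdiction.
The Loren Court of Common Pleas:
  (a) The amount in controversy is $14,300, which meets the $10,000 floor. The exception is not triggered, since the defendant resides in Yardora, not Loren. Condition met.
  (b) The operative events occurred in Rhofield, not Loren; no party resides in Loren — none of the alternatives is met. But the amount in controversy is USD 14,300, which meets the 12,000 dollars floor, and the 'unless' clause therefore excuses the requirement. Condition met.
  (c) The plaintiff resides in Cashaven, which is not Loren, so one alternative holds. Met.
  → Jurisdiction lies.
The Circuit Court of Cashaven:
  (a) The claim is a property claim, not a tort claim — that alternative is enough. Satisfied.
  (b) The amount in controversy is $14,300, within the USD 75,000 ceiling, so this disjunct is met. Satisfied.
  (c) The plaintiff resides in Cashaven, so this disjunct is met. The exception is not triggered, since the property lies in Rhofield, not Cashaven. Condition met.
  (d) The plaintiff resides in Cashaven. The proviso offers no rescue either, since the defendant resides in Yardora, not Cashaven. Not satisfied.
  (e) Imre Marchetti resides in Cashaven, so one alternative holds. Condition met.
  → Not every requirement is met — no jurisdiction.
Courts with jurisdiction: the Loren Court of Common Pleas — 1 in total.

1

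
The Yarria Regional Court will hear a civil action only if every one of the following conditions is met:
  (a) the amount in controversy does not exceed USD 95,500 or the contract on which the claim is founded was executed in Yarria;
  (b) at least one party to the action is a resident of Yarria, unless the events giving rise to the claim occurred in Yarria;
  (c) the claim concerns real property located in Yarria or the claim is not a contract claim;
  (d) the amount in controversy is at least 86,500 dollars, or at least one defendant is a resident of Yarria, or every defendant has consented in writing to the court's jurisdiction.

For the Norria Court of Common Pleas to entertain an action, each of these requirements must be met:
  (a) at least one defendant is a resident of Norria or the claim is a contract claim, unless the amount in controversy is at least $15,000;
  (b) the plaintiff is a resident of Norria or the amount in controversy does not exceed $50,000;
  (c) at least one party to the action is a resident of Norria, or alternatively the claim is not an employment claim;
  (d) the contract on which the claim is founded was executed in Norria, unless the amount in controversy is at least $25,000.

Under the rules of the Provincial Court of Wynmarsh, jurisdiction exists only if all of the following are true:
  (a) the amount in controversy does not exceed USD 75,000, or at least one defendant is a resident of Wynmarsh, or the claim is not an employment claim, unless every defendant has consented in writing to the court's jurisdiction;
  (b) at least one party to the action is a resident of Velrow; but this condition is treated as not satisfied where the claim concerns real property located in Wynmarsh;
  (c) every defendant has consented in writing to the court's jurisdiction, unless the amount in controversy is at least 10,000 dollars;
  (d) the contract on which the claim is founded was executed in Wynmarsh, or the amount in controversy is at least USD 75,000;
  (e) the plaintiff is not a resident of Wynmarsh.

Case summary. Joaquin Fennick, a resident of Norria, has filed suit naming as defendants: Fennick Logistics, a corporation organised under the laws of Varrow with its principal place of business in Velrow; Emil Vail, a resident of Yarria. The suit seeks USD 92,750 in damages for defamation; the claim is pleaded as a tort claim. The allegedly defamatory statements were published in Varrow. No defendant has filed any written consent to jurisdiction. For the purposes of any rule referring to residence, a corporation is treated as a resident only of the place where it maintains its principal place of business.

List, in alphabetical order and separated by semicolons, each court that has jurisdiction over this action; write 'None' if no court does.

the Norria Court of Common Pleas; the Provincial Court of Wynmarsh; the Yarria Regional Court

The Yarria Regional Court:
  (a) The amount in controversy is $92,750, within the 95,500 dollars ceiling — that alternative is enough. Satisfied.
  (b) Emil Vail resides in Yarria. Met.
  (c) The claim is a tort claim, not a contract claim, which satisfies one of the alternatives. Met.
  (d) The amount in controversy is $92,750, which meets the 86,500 dollars floor, which satisfies one of the alternatives. Condition met.
  → All conditions met; jurisdiction exists.
The Norria Court of Common Pleas:
  (a) No defendant resides in Norria (they reside in Velrow, Yarria); the claim is a tort claim, not a contract claim — every alternative fails. The proviso rescues it, though: the amount in controversy is 92,750 dollars, which meets the $15,000 floor. Condition met.
  (b) The plaintiff resides in Norria, so one alternative holds. Met.
  (c) Joaquin Fennick resides in Norria, so one alternative holds. Condition met.
  (d) No contract (and hence no place of execution) is alleged. The proviso rescues it, though: the amount in controversy is $92,750, which meets the USD 25,000 floor. Condition met.
  → Every requirement is satisfied — jurisdiction.
The Provincial Court of Wynmarsh:
  (a) The claim is a tort claim, not an employment claim, which satisfies one of the alternatives. Met.
  (b) Fennick Logistics resides in Velrow. The carve-out does not apply: the claim does not concern real property. Met.
  (c) No such written consent has been filed. The proviso rescues it, though: the amount in controversy is 92,750 dollars, which meets the USD 10,000 floor. Met.
  (d) The amount in controversy is USD 92,750, which meets the 75,000 dollars floor, which satisfies one of the alternatives. Satisfied.
  (e) The plaintiff resides in Norria, which is not Wynmarsh. Satisfied.
  → Every requirement is satisfied — jurisdiction.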